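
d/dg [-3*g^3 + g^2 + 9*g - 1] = -9*g^2 + 2*g + 9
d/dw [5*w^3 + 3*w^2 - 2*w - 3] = 15*w^2 + 6*w - 2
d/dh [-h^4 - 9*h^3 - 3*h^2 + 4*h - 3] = -4*h^3 - 27*h^2 - 6*h + 4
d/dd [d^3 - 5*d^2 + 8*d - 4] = 3*d^2 - 10*d + 8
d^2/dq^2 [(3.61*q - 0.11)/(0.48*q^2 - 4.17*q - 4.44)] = ((30.213 - 10.3968*q)*(-0.48*q^2 + 4.17*q + 4.44) - (0.96*q - 4.17)*(1.92*q - 8.34)*(3.61*q - 0.11))/(-0.48*q^2 + 4.17*q + 4.44)^3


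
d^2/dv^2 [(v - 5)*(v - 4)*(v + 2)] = 6*v - 14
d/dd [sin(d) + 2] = cos(d)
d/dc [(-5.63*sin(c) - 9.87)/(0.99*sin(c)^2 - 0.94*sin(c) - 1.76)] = (5.5737*sin(c)^2 + 19.5426*sin(c) + 0.631)*cos(c)/(0.9801*sin(c)^4 - 1.8612*sin(c)^3 - 2.6012*sin(c)^2 + 3.3088*sin(c) + 3.0976)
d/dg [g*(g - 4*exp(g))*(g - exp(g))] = -5*g^2*exp(g) + 3*g^2 + 8*g*exp(2*g) - 10*g*exp(g) + 4*exp(2*g)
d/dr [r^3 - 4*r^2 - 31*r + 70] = 3*r^2 - 8*r - 31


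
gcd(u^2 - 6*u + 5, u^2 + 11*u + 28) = 1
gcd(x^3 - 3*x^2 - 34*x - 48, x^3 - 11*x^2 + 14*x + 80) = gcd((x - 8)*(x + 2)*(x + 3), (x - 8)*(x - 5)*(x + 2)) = x^2 - 6*x - 16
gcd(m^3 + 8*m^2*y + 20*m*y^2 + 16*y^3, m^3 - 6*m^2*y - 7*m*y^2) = 1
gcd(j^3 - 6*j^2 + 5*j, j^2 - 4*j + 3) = j - 1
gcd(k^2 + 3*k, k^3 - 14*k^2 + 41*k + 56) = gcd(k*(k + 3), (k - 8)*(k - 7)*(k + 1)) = 1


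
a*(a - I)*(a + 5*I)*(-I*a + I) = -I*a^4 + 4*a^3 + I*a^3 - 4*a^2 - 5*I*a^2 + 5*I*a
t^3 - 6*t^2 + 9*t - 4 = (t - 4)*(t - 1)^2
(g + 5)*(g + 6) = g^2 + 11*g + 30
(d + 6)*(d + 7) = d^2 + 13*d + 42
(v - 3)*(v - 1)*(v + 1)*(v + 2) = v^4 - v^3 - 7*v^2 + v + 6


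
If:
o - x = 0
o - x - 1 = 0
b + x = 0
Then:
No Solution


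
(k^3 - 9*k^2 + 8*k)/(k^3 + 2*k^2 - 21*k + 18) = k*(k - 8)/(k^2 + 3*k - 18)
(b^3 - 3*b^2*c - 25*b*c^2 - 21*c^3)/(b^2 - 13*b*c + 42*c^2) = (b^2 + 4*b*c + 3*c^2)/(b - 6*c)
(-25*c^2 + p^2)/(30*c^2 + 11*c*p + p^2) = (-5*c + p)/(6*c + p)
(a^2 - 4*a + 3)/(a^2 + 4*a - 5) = (a - 3)/(a + 5)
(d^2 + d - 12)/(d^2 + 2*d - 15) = (d + 4)/(d + 5)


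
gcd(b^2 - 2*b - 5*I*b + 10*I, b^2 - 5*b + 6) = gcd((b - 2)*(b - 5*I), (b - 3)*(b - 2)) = b - 2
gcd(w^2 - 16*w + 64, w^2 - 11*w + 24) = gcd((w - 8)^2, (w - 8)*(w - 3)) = w - 8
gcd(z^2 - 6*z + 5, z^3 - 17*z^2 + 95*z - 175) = z - 5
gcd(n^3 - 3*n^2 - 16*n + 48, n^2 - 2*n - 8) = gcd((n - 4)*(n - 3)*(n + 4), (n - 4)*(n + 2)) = n - 4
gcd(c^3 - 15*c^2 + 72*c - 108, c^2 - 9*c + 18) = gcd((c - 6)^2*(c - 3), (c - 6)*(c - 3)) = c^2 - 9*c + 18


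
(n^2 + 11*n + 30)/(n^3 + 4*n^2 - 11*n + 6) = (n + 5)/(n^2 - 2*n + 1)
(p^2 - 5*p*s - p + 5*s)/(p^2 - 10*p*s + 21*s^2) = (p^2 - 5*p*s - p + 5*s)/(p^2 - 10*p*s + 21*s^2)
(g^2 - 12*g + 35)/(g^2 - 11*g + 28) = (g - 5)/(g - 4)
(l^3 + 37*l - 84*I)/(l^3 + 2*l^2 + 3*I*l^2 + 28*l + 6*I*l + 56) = (l - 3*I)/(l + 2)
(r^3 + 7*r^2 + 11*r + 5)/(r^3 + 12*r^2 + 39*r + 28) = (r^2 + 6*r + 5)/(r^2 + 11*r + 28)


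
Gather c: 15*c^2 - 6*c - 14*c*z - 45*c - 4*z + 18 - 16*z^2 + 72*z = 15*c^2 + c*(-14*z - 51) - 16*z^2 + 68*z + 18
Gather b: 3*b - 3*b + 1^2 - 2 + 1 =0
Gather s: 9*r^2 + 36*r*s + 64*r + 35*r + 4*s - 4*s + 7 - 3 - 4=9*r^2 + 36*r*s + 99*r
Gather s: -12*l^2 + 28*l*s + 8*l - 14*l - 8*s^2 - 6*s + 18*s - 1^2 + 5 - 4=-12*l^2 - 6*l - 8*s^2 + s*(28*l + 12)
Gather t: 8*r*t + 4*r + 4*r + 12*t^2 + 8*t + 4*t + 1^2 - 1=8*r + 12*t^2 + t*(8*r + 12)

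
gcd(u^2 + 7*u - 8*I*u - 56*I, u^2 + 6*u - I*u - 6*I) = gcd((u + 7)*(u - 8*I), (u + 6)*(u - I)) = 1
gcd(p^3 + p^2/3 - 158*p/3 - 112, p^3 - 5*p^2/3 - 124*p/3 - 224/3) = p^2 - 17*p/3 - 56/3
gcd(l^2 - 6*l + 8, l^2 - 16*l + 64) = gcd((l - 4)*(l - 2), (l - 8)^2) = 1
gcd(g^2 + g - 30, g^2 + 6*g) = g + 6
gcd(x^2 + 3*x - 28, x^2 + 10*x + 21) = x + 7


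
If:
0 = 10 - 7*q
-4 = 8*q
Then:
No Solution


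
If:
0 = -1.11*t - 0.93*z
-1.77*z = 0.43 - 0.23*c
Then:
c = 7.69565217391304*z + 1.8695652173913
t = -0.837837837837838*z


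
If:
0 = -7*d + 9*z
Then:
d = 9*z/7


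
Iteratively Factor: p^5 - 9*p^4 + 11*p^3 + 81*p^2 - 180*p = (p - 5)*(p^4 - 4*p^3 - 9*p^2 + 36*p) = p*(p - 5)*(p^3 - 4*p^2 - 9*p + 36) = p*(p - 5)*(p - 4)*(p^2 - 9) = p*(p - 5)*(p - 4)*(p - 3)*(p + 3)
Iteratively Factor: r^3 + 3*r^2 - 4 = (r - 1)*(r^2 + 4*r + 4) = (r - 1)*(r + 2)*(r + 2)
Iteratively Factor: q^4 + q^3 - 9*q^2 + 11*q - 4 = (q + 4)*(q^3 - 3*q^2 + 3*q - 1) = (q - 1)*(q + 4)*(q^2 - 2*q + 1) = (q - 1)^2*(q + 4)*(q - 1)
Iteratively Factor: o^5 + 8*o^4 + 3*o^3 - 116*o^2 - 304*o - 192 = (o + 1)*(o^4 + 7*o^3 - 4*o^2 - 112*o - 192) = (o - 4)*(o + 1)*(o^3 + 11*o^2 + 40*o + 48) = (o - 4)*(o + 1)*(o + 3)*(o^2 + 8*o + 16) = (o - 4)*(o + 1)*(o + 3)*(o + 4)*(o + 4)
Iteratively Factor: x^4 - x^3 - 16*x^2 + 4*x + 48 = (x - 4)*(x^3 + 3*x^2 - 4*x - 12) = (x - 4)*(x - 2)*(x^2 + 5*x + 6) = (x - 4)*(x - 2)*(x + 3)*(x + 2)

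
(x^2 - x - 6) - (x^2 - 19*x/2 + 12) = 17*x/2 - 18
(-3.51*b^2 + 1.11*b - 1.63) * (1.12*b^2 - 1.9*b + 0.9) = -3.9312*b^4 + 7.9122*b^3 - 7.0936*b^2 + 4.096*b - 1.467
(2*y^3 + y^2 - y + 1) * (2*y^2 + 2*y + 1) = 4*y^5 + 6*y^4 + 2*y^3 + y^2 + y + 1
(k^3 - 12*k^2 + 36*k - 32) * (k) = k^4 - 12*k^3 + 36*k^2 - 32*k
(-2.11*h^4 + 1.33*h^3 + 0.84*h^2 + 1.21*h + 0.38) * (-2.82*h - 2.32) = 5.9502*h^5 + 1.1446*h^4 - 5.4544*h^3 - 5.361*h^2 - 3.8788*h - 0.8816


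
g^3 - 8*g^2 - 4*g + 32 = (g - 8)*(g - 2)*(g + 2)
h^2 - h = h*(h - 1)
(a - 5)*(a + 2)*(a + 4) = a^3 + a^2 - 22*a - 40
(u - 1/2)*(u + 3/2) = u^2 + u - 3/4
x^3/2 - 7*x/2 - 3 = (x/2 + 1/2)*(x - 3)*(x + 2)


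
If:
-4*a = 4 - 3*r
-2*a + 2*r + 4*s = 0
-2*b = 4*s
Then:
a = -6*s - 4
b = -2*s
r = -8*s - 4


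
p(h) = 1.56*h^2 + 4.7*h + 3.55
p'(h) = 3.12*h + 4.7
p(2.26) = 22.14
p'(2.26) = 11.75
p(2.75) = 28.27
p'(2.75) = 13.28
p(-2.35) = 1.12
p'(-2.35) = -2.63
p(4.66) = 59.33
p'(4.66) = 19.24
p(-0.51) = 1.56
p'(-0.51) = 3.11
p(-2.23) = 0.83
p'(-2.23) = -2.26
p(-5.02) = 19.27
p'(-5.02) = -10.96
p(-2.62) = 1.94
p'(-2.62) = -3.47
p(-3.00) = 3.49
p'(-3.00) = -4.66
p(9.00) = 172.21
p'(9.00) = 32.78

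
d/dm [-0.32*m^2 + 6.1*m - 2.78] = 6.1 - 0.64*m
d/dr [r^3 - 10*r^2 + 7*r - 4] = 3*r^2 - 20*r + 7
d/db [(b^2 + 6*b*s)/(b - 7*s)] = (-b*(b + 6*s) + 2*(b - 7*s)*(b + 3*s))/(b - 7*s)^2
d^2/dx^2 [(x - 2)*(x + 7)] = 2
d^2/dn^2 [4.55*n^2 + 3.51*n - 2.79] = 9.10000000000000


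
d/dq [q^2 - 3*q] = 2*q - 3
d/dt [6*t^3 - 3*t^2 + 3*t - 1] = 18*t^2 - 6*t + 3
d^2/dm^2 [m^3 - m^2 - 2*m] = 6*m - 2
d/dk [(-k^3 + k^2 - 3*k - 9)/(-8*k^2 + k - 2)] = (8*k^4 - 2*k^3 - 17*k^2 - 148*k + 15)/(64*k^4 - 16*k^3 + 33*k^2 - 4*k + 4)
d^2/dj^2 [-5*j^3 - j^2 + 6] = -30*j - 2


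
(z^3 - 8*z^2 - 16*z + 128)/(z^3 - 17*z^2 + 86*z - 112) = (z^2 - 16)/(z^2 - 9*z + 14)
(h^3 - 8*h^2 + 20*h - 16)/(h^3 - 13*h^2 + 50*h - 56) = (h - 2)/(h - 7)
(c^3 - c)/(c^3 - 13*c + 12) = c*(c + 1)/(c^2 + c - 12)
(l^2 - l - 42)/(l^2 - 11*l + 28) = (l + 6)/(l - 4)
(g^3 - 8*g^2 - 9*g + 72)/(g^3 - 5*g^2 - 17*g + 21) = (g^2 - 11*g + 24)/(g^2 - 8*g + 7)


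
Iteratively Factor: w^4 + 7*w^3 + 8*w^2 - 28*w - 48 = (w + 4)*(w^3 + 3*w^2 - 4*w - 12) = (w + 3)*(w + 4)*(w^2 - 4) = (w - 2)*(w + 3)*(w + 4)*(w + 2)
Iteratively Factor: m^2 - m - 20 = (m + 4)*(m - 5)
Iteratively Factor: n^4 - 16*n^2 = (n)*(n^3 - 16*n) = n*(n + 4)*(n^2 - 4*n) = n*(n - 4)*(n + 4)*(n)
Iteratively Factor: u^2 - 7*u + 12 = (u - 3)*(u - 4)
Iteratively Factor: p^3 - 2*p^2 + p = (p - 1)*(p^2 - p) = p*(p - 1)*(p - 1)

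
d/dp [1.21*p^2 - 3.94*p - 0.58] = 2.42*p - 3.94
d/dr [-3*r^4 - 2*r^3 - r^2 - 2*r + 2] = -12*r^3 - 6*r^2 - 2*r - 2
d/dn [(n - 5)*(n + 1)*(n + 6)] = 3*n^2 + 4*n - 29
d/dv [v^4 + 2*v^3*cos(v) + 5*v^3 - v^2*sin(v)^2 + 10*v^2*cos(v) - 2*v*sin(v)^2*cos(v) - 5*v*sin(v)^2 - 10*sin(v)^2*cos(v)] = -2*v^3*sin(v) + 4*v^3 - 10*v^2*sin(v) - v^2*sin(2*v) + 6*v^2*cos(v) + 15*v^2 + v*sin(v)/2 - 5*v*sin(2*v) - 3*v*sin(3*v)/2 + 20*v*cos(v) + v*cos(2*v) - v + 5*sin(v)/2 - 15*sin(3*v)/2 - cos(v)/2 + 5*cos(2*v)/2 + cos(3*v)/2 - 5/2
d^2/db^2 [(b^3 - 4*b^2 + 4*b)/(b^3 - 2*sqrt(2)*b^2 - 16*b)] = 4*(-2*b^3 + sqrt(2)*b^3 + 30*b^2 - 96*b - 12*sqrt(2)*b + 64*sqrt(2) + 176)/(b^6 - 6*sqrt(2)*b^5 - 24*b^4 + 176*sqrt(2)*b^3 + 384*b^2 - 1536*sqrt(2)*b - 4096)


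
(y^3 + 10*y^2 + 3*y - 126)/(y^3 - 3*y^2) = 1 + 13/y + 42/y^2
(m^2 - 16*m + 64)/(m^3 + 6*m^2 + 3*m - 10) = (m^2 - 16*m + 64)/(m^3 + 6*m^2 + 3*m - 10)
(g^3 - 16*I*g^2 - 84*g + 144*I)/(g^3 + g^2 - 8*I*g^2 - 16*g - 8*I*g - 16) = (g^2 - 12*I*g - 36)/(g^2 + g*(1 - 4*I) - 4*I)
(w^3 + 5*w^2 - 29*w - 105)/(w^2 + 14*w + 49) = (w^2 - 2*w - 15)/(w + 7)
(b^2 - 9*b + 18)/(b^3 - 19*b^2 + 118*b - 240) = (b - 3)/(b^2 - 13*b + 40)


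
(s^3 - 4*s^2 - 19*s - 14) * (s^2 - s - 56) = s^5 - 5*s^4 - 71*s^3 + 229*s^2 + 1078*s + 784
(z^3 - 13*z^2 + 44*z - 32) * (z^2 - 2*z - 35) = z^5 - 15*z^4 + 35*z^3 + 335*z^2 - 1476*z + 1120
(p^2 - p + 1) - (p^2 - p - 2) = 3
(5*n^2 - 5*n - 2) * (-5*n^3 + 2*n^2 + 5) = -25*n^5 + 35*n^4 + 21*n^2 - 25*n - 10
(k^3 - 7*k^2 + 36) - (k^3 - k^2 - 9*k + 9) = -6*k^2 + 9*k + 27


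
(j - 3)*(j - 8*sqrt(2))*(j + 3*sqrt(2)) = j^3 - 5*sqrt(2)*j^2 - 3*j^2 - 48*j + 15*sqrt(2)*j + 144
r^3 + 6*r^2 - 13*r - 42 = (r - 3)*(r + 2)*(r + 7)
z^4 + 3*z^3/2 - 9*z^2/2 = z^2*(z - 3/2)*(z + 3)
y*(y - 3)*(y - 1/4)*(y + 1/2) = y^4 - 11*y^3/4 - 7*y^2/8 + 3*y/8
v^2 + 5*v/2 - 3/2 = (v - 1/2)*(v + 3)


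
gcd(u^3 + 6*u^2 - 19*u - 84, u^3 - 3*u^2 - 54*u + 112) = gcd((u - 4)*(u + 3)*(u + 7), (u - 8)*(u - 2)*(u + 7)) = u + 7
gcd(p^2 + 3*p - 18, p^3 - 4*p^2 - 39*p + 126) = p^2 + 3*p - 18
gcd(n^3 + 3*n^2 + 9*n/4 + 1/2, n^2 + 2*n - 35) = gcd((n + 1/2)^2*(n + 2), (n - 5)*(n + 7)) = 1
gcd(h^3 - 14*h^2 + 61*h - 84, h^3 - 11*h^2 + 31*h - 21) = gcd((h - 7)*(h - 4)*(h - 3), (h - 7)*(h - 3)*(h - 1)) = h^2 - 10*h + 21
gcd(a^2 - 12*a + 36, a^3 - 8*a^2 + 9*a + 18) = a - 6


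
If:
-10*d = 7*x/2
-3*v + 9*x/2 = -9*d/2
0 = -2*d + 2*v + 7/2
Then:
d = 49/106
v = -273/212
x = -70/53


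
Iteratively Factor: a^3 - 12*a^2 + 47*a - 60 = (a - 4)*(a^2 - 8*a + 15) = (a - 5)*(a - 4)*(a - 3)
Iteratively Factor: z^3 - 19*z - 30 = (z - 5)*(z^2 + 5*z + 6) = (z - 5)*(z + 3)*(z + 2)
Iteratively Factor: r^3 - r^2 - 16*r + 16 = (r + 4)*(r^2 - 5*r + 4) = (r - 4)*(r + 4)*(r - 1)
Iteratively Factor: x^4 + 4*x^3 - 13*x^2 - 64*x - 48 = (x + 3)*(x^3 + x^2 - 16*x - 16) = (x + 3)*(x + 4)*(x^2 - 3*x - 4) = (x + 1)*(x + 3)*(x + 4)*(x - 4)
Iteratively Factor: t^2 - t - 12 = (t - 4)*(t + 3)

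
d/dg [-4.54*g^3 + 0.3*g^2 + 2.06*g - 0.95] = -13.62*g^2 + 0.6*g + 2.06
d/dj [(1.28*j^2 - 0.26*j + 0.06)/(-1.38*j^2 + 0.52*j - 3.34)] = (0.3068*j^2 - 8.3848*j + 0.8372)/(1.9044*j^4 - 1.4352*j^3 + 9.4888*j^2 - 3.4736*j + 11.1556)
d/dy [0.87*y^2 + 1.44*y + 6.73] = 1.74*y + 1.44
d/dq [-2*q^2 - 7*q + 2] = -4*q - 7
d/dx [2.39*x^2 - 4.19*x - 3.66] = 4.78*x - 4.19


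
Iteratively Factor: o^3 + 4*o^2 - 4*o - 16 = (o - 2)*(o^2 + 6*o + 8) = (o - 2)*(o + 4)*(o + 2)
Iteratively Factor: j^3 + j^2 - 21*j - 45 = (j - 5)*(j^2 + 6*j + 9) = (j - 5)*(j + 3)*(j + 3)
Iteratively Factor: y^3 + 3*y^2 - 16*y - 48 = (y + 4)*(y^2 - y - 12) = (y + 3)*(y + 4)*(y - 4)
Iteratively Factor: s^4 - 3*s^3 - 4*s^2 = (s + 1)*(s^3 - 4*s^2) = s*(s + 1)*(s^2 - 4*s) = s*(s - 4)*(s + 1)*(s)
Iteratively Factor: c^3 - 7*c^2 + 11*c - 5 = (c - 5)*(c^2 - 2*c + 1) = (c - 5)*(c - 1)*(c - 1)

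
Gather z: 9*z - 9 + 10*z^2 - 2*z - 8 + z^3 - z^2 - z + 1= z^3 + 9*z^2 + 6*z - 16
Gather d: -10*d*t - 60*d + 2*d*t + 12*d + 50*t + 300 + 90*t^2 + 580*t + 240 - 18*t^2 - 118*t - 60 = d*(-8*t - 48) + 72*t^2 + 512*t + 480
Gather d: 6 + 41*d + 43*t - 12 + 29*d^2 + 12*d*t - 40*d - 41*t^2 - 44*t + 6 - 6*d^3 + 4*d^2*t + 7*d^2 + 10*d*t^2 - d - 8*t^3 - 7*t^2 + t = -6*d^3 + d^2*(4*t + 36) + d*(10*t^2 + 12*t) - 8*t^3 - 48*t^2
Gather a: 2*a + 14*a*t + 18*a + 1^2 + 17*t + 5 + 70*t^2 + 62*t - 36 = a*(14*t + 20) + 70*t^2 + 79*t - 30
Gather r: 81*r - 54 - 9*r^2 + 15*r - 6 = -9*r^2 + 96*r - 60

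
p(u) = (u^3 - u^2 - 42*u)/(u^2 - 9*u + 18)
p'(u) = (9 - 2*u)*(u^3 - u^2 - 42*u)/(u^2 - 9*u + 18)^2 + (3*u^2 - 2*u - 42)/(u^2 - 9*u + 18)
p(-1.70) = 1.76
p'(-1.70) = -0.22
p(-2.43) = 1.79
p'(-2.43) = 0.12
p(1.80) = -14.49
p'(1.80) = -22.64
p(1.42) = -8.12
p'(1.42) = -12.28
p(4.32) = 53.88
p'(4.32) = -11.16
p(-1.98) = 1.80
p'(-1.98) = -0.07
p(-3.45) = 1.51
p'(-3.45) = 0.40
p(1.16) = -5.45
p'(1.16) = -8.61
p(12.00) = 20.00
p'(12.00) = 1.22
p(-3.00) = 1.67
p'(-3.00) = 0.30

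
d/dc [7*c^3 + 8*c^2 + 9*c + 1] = 21*c^2 + 16*c + 9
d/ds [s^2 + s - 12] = 2*s + 1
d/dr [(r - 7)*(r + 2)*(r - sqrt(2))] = 3*r^2 - 10*r - 2*sqrt(2)*r - 14 + 5*sqrt(2)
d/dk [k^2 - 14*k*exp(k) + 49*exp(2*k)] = -14*k*exp(k) + 2*k + 98*exp(2*k) - 14*exp(k)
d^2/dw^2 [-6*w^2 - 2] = -12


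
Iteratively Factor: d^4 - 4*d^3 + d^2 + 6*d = (d - 3)*(d^3 - d^2 - 2*d) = (d - 3)*(d + 1)*(d^2 - 2*d) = d*(d - 3)*(d + 1)*(d - 2)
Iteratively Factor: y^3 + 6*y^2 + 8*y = (y + 2)*(y^2 + 4*y) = y*(y + 2)*(y + 4)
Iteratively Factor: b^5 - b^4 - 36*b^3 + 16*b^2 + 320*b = (b - 5)*(b^4 + 4*b^3 - 16*b^2 - 64*b) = (b - 5)*(b - 4)*(b^3 + 8*b^2 + 16*b) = (b - 5)*(b - 4)*(b + 4)*(b^2 + 4*b) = (b - 5)*(b - 4)*(b + 4)^2*(b)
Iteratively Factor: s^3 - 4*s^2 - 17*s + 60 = (s - 5)*(s^2 + s - 12) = (s - 5)*(s + 4)*(s - 3)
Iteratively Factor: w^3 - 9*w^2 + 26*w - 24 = (w - 2)*(w^2 - 7*w + 12) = (w - 4)*(w - 2)*(w - 3)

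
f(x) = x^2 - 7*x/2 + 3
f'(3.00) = 2.50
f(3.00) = 1.50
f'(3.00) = 2.50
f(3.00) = 1.50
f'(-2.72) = -8.94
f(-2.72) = 19.92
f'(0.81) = -1.88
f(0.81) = 0.82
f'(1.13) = -1.24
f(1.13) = 0.32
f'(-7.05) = -17.60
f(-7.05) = 77.38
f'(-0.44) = -4.38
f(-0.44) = 4.73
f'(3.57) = 3.64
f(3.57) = 3.25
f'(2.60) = 1.70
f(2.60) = 0.66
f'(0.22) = -3.06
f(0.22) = 2.28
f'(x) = 2*x - 7/2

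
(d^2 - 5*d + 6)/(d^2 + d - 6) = (d - 3)/(d + 3)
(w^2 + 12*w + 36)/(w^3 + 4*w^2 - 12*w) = (w + 6)/(w*(w - 2))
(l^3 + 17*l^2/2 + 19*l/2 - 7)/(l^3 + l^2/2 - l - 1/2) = (2*l^3 + 17*l^2 + 19*l - 14)/(2*l^3 + l^2 - 2*l - 1)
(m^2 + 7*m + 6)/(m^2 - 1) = (m + 6)/(m - 1)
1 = 1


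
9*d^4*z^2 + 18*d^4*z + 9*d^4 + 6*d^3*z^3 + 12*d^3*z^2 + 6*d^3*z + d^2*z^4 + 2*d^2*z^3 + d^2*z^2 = (3*d + z)^2*(d*z + d)^2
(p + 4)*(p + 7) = p^2 + 11*p + 28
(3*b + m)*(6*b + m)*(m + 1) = 18*b^2*m + 18*b^2 + 9*b*m^2 + 9*b*m + m^3 + m^2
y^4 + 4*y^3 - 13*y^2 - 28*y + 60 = (y - 2)^2*(y + 3)*(y + 5)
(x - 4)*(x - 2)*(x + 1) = x^3 - 5*x^2 + 2*x + 8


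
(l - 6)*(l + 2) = l^2 - 4*l - 12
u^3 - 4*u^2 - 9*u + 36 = (u - 4)*(u - 3)*(u + 3)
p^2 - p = p*(p - 1)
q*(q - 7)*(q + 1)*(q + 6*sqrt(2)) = q^4 - 6*q^3 + 6*sqrt(2)*q^3 - 36*sqrt(2)*q^2 - 7*q^2 - 42*sqrt(2)*q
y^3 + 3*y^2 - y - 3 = (y - 1)*(y + 1)*(y + 3)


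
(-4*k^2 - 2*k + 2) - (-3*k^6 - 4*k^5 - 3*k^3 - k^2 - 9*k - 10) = 3*k^6 + 4*k^5 + 3*k^3 - 3*k^2 + 7*k + 12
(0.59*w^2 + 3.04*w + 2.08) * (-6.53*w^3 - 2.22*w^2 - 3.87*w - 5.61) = -3.8527*w^5 - 21.161*w^4 - 22.6145*w^3 - 19.6923*w^2 - 25.104*w - 11.6688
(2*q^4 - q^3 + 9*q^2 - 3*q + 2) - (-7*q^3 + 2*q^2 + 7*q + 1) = 2*q^4 + 6*q^3 + 7*q^2 - 10*q + 1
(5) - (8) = -3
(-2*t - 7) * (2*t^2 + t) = -4*t^3 - 16*t^2 - 7*t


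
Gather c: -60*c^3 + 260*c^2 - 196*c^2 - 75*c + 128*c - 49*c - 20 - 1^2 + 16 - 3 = -60*c^3 + 64*c^2 + 4*c - 8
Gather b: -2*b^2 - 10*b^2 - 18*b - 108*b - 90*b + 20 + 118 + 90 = -12*b^2 - 216*b + 228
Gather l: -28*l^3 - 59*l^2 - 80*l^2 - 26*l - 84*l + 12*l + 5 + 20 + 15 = -28*l^3 - 139*l^2 - 98*l + 40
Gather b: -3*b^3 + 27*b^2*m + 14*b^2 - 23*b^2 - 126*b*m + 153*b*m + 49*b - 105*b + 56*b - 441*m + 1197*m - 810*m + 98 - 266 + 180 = -3*b^3 + b^2*(27*m - 9) + 27*b*m - 54*m + 12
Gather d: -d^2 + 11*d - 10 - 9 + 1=-d^2 + 11*d - 18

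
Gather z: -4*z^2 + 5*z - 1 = -4*z^2 + 5*z - 1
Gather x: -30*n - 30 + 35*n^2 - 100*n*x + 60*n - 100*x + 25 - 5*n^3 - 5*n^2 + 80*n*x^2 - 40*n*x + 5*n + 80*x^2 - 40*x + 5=-5*n^3 + 30*n^2 + 35*n + x^2*(80*n + 80) + x*(-140*n - 140)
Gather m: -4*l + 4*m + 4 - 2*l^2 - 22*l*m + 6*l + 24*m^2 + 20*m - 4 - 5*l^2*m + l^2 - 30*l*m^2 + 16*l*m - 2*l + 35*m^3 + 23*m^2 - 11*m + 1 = -l^2 + 35*m^3 + m^2*(47 - 30*l) + m*(-5*l^2 - 6*l + 13) + 1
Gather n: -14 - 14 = -28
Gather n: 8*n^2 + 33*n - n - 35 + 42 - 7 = 8*n^2 + 32*n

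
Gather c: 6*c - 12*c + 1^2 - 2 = -6*c - 1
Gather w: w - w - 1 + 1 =0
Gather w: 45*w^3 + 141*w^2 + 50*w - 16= 45*w^3 + 141*w^2 + 50*w - 16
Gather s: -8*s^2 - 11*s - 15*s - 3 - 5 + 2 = -8*s^2 - 26*s - 6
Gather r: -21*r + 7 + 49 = 56 - 21*r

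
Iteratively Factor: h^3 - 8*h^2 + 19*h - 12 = (h - 4)*(h^2 - 4*h + 3) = (h - 4)*(h - 3)*(h - 1)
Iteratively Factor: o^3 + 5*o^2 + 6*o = (o + 2)*(o^2 + 3*o) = (o + 2)*(o + 3)*(o)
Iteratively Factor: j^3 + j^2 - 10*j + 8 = (j - 2)*(j^2 + 3*j - 4) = (j - 2)*(j + 4)*(j - 1)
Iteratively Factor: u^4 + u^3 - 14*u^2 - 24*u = (u)*(u^3 + u^2 - 14*u - 24) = u*(u + 2)*(u^2 - u - 12) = u*(u - 4)*(u + 2)*(u + 3)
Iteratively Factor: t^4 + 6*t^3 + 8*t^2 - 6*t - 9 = (t + 1)*(t^3 + 5*t^2 + 3*t - 9) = (t + 1)*(t + 3)*(t^2 + 2*t - 3) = (t - 1)*(t + 1)*(t + 3)*(t + 3)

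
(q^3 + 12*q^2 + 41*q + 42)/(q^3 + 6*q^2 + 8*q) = (q^2 + 10*q + 21)/(q*(q + 4))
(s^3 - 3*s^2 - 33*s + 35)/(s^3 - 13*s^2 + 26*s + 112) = (s^2 + 4*s - 5)/(s^2 - 6*s - 16)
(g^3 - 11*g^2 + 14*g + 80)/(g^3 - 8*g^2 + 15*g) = (g^2 - 6*g - 16)/(g*(g - 3))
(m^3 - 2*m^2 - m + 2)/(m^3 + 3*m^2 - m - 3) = (m - 2)/(m + 3)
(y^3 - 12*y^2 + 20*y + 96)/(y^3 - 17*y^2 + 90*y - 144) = (y + 2)/(y - 3)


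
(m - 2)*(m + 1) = m^2 - m - 2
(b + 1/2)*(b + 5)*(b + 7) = b^3 + 25*b^2/2 + 41*b + 35/2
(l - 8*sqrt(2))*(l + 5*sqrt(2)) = l^2 - 3*sqrt(2)*l - 80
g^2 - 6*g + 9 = (g - 3)^2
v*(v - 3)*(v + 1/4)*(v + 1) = v^4 - 7*v^3/4 - 7*v^2/2 - 3*v/4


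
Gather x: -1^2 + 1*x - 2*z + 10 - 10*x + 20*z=-9*x + 18*z + 9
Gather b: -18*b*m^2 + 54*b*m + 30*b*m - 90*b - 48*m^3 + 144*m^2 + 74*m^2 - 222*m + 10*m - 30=b*(-18*m^2 + 84*m - 90) - 48*m^3 + 218*m^2 - 212*m - 30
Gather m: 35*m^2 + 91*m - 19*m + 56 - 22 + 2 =35*m^2 + 72*m + 36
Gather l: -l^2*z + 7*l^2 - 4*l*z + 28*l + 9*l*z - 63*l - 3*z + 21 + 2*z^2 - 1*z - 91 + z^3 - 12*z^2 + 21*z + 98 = l^2*(7 - z) + l*(5*z - 35) + z^3 - 10*z^2 + 17*z + 28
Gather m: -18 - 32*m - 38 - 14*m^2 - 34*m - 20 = -14*m^2 - 66*m - 76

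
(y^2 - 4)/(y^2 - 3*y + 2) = (y + 2)/(y - 1)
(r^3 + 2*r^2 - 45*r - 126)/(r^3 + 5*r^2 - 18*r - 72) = (r - 7)/(r - 4)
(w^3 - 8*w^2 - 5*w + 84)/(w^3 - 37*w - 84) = (w - 4)/(w + 4)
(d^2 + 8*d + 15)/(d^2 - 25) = (d + 3)/(d - 5)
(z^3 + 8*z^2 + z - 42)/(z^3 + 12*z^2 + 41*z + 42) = (z - 2)/(z + 2)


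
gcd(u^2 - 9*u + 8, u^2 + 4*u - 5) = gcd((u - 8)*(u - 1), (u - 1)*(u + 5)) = u - 1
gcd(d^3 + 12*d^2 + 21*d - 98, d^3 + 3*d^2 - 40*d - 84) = d + 7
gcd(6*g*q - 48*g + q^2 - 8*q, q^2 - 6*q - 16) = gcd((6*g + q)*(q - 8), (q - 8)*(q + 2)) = q - 8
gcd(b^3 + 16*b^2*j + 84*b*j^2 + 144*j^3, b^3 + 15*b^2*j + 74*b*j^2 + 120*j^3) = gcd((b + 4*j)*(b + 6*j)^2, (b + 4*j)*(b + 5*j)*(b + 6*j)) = b^2 + 10*b*j + 24*j^2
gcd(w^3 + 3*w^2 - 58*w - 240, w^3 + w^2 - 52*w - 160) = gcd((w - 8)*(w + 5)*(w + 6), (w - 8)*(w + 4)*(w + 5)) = w^2 - 3*w - 40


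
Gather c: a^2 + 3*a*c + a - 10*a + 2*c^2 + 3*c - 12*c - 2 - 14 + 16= a^2 - 9*a + 2*c^2 + c*(3*a - 9)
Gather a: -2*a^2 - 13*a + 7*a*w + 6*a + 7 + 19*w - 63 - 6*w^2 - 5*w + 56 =-2*a^2 + a*(7*w - 7) - 6*w^2 + 14*w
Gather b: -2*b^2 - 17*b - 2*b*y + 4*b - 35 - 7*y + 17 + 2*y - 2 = -2*b^2 + b*(-2*y - 13) - 5*y - 20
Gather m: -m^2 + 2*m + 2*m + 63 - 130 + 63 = -m^2 + 4*m - 4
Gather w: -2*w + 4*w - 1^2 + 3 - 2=2*w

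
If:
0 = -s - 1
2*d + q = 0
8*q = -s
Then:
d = -1/16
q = 1/8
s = -1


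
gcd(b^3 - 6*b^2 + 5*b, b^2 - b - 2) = 1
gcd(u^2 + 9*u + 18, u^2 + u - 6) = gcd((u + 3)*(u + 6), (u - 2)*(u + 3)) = u + 3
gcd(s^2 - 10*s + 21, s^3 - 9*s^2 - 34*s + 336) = s - 7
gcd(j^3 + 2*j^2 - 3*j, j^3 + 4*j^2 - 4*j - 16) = 1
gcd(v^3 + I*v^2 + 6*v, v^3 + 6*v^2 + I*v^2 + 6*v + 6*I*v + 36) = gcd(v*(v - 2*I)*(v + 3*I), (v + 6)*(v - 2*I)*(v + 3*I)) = v^2 + I*v + 6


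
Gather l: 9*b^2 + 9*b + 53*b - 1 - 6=9*b^2 + 62*b - 7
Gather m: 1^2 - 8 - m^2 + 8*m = -m^2 + 8*m - 7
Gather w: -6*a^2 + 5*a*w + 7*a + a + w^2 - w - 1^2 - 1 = -6*a^2 + 8*a + w^2 + w*(5*a - 1) - 2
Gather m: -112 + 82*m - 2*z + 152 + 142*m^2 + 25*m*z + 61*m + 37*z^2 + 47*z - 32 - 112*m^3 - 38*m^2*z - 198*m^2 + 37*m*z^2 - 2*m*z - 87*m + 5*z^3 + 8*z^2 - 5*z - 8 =-112*m^3 + m^2*(-38*z - 56) + m*(37*z^2 + 23*z + 56) + 5*z^3 + 45*z^2 + 40*z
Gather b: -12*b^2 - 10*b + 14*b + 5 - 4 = -12*b^2 + 4*b + 1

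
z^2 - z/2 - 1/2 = (z - 1)*(z + 1/2)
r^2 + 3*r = r*(r + 3)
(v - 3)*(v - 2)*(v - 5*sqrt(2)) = v^3 - 5*sqrt(2)*v^2 - 5*v^2 + 6*v + 25*sqrt(2)*v - 30*sqrt(2)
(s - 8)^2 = s^2 - 16*s + 64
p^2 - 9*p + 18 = (p - 6)*(p - 3)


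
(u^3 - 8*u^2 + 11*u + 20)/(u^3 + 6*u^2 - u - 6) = (u^2 - 9*u + 20)/(u^2 + 5*u - 6)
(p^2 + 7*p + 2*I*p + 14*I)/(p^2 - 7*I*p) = (p^2 + p*(7 + 2*I) + 14*I)/(p*(p - 7*I))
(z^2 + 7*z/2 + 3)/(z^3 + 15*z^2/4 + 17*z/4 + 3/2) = 2*(2*z + 3)/(4*z^2 + 7*z + 3)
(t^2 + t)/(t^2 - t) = (t + 1)/(t - 1)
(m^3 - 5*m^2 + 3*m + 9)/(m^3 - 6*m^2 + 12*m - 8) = (m^3 - 5*m^2 + 3*m + 9)/(m^3 - 6*m^2 + 12*m - 8)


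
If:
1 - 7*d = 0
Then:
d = 1/7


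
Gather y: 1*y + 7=y + 7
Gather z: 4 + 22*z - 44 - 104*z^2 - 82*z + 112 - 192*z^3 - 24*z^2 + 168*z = -192*z^3 - 128*z^2 + 108*z + 72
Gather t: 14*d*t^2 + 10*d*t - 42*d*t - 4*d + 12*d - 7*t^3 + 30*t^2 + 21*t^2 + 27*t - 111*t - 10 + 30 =8*d - 7*t^3 + t^2*(14*d + 51) + t*(-32*d - 84) + 20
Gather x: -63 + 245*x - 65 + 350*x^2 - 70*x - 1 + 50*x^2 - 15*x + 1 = 400*x^2 + 160*x - 128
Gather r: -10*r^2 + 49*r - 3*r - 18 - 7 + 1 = -10*r^2 + 46*r - 24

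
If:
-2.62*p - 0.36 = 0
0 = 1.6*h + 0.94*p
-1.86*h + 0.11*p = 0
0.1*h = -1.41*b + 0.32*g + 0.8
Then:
No Solution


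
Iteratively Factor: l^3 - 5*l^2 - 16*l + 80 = (l - 5)*(l^2 - 16) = (l - 5)*(l - 4)*(l + 4)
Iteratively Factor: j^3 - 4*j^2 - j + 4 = (j - 1)*(j^2 - 3*j - 4) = (j - 4)*(j - 1)*(j + 1)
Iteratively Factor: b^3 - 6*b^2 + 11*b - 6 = (b - 2)*(b^2 - 4*b + 3) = (b - 3)*(b - 2)*(b - 1)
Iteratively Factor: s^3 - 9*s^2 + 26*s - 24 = (s - 2)*(s^2 - 7*s + 12) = (s - 3)*(s - 2)*(s - 4)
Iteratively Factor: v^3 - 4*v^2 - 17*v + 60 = (v + 4)*(v^2 - 8*v + 15) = (v - 3)*(v + 4)*(v - 5)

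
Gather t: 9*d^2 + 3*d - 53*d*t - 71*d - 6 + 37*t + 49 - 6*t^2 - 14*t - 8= 9*d^2 - 68*d - 6*t^2 + t*(23 - 53*d) + 35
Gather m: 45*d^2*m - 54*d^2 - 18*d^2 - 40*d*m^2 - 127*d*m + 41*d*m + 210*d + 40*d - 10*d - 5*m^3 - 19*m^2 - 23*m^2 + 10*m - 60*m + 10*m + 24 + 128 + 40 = -72*d^2 + 240*d - 5*m^3 + m^2*(-40*d - 42) + m*(45*d^2 - 86*d - 40) + 192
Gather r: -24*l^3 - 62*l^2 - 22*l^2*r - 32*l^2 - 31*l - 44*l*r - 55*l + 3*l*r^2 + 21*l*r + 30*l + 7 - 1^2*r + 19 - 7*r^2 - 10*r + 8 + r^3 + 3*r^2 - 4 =-24*l^3 - 94*l^2 - 56*l + r^3 + r^2*(3*l - 4) + r*(-22*l^2 - 23*l - 11) + 30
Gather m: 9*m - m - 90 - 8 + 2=8*m - 96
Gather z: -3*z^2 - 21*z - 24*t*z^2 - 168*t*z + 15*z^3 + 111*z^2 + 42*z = 15*z^3 + z^2*(108 - 24*t) + z*(21 - 168*t)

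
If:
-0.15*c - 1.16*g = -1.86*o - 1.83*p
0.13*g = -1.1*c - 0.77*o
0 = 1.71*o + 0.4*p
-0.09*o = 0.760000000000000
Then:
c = 0.79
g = 43.31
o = -8.44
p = 36.10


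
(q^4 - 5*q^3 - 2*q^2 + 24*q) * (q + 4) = q^5 - q^4 - 22*q^3 + 16*q^2 + 96*q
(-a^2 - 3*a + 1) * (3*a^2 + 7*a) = -3*a^4 - 16*a^3 - 18*a^2 + 7*a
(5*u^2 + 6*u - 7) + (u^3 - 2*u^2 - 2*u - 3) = u^3 + 3*u^2 + 4*u - 10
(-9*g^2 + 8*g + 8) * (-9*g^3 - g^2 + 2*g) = 81*g^5 - 63*g^4 - 98*g^3 + 8*g^2 + 16*g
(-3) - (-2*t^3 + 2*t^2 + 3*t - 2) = 2*t^3 - 2*t^2 - 3*t - 1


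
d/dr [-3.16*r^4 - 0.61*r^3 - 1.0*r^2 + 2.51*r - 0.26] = -12.64*r^3 - 1.83*r^2 - 2.0*r + 2.51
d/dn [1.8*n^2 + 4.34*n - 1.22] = 3.6*n + 4.34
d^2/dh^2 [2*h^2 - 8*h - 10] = 4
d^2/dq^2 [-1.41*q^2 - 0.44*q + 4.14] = -2.82000000000000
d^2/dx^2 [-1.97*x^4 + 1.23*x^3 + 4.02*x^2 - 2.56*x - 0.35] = -23.64*x^2 + 7.38*x + 8.04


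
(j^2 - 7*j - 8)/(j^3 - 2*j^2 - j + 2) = (j - 8)/(j^2 - 3*j + 2)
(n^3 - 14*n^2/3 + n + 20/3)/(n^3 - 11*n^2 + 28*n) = (3*n^2 - 2*n - 5)/(3*n*(n - 7))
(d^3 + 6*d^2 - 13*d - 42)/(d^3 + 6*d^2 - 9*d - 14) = (d^2 - d - 6)/(d^2 - d - 2)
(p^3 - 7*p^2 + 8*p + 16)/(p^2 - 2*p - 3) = (p^2 - 8*p + 16)/(p - 3)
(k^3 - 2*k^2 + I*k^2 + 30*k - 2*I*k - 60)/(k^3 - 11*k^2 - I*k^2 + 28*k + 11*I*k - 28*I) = (k^3 + k^2*(-2 + I) + 2*k*(15 - I) - 60)/(k^3 - k^2*(11 + I) + k*(28 + 11*I) - 28*I)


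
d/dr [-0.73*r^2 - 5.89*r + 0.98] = -1.46*r - 5.89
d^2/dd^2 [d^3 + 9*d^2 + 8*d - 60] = 6*d + 18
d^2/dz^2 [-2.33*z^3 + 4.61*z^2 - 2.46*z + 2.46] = 9.22 - 13.98*z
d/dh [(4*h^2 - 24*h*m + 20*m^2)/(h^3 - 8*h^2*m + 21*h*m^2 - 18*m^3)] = 4*(-h^3 + 9*h^2*m - 15*h*m^2 - m^3)/(h^5 - 13*h^4*m + 67*h^3*m^2 - 171*h^2*m^3 + 216*h*m^4 - 108*m^5)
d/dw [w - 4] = 1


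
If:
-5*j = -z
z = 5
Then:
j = 1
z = 5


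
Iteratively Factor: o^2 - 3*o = (o)*(o - 3)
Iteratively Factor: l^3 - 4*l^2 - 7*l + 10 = (l + 2)*(l^2 - 6*l + 5) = (l - 1)*(l + 2)*(l - 5)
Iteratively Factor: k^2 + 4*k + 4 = (k + 2)*(k + 2)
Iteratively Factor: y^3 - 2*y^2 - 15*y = (y - 5)*(y^2 + 3*y) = y*(y - 5)*(y + 3)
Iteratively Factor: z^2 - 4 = (z - 2)*(z + 2)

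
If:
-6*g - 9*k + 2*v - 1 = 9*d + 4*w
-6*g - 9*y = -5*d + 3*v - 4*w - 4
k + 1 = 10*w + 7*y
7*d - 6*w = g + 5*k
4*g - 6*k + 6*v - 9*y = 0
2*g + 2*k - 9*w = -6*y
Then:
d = -89676/180487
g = 253521/180487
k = -185289/180487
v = -371472/180487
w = 7532/180487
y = -11446/180487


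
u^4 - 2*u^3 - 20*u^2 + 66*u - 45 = (u - 3)^2*(u - 1)*(u + 5)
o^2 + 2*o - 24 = (o - 4)*(o + 6)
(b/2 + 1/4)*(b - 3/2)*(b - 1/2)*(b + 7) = b^4/2 + 11*b^3/4 - 43*b^2/8 - 11*b/16 + 21/16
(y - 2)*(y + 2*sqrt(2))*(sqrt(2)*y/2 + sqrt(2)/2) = sqrt(2)*y^3/2 - sqrt(2)*y^2/2 + 2*y^2 - 2*y - sqrt(2)*y - 4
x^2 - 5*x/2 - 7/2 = (x - 7/2)*(x + 1)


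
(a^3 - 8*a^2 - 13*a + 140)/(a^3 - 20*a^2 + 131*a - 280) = (a + 4)/(a - 8)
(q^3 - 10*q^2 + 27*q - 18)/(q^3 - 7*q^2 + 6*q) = (q - 3)/q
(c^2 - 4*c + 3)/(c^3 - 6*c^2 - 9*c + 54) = (c - 1)/(c^2 - 3*c - 18)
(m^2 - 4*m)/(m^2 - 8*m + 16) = m/(m - 4)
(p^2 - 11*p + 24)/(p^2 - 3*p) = (p - 8)/p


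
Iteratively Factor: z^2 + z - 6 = (z - 2)*(z + 3)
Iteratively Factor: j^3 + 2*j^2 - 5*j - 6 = (j + 3)*(j^2 - j - 2) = (j - 2)*(j + 3)*(j + 1)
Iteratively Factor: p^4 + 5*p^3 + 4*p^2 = (p)*(p^3 + 5*p^2 + 4*p) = p*(p + 1)*(p^2 + 4*p) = p^2*(p + 1)*(p + 4)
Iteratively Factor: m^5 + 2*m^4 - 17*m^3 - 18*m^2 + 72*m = (m + 3)*(m^4 - m^3 - 14*m^2 + 24*m) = (m - 3)*(m + 3)*(m^3 + 2*m^2 - 8*m) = (m - 3)*(m + 3)*(m + 4)*(m^2 - 2*m) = (m - 3)*(m - 2)*(m + 3)*(m + 4)*(m)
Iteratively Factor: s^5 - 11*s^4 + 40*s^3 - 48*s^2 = (s - 4)*(s^4 - 7*s^3 + 12*s^2) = s*(s - 4)*(s^3 - 7*s^2 + 12*s) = s*(s - 4)*(s - 3)*(s^2 - 4*s) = s^2*(s - 4)*(s - 3)*(s - 4)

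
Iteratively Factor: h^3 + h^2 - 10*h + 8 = (h - 2)*(h^2 + 3*h - 4) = (h - 2)*(h + 4)*(h - 1)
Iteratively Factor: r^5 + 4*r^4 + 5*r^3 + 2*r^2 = (r + 1)*(r^4 + 3*r^3 + 2*r^2) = (r + 1)*(r + 2)*(r^3 + r^2) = r*(r + 1)*(r + 2)*(r^2 + r) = r*(r + 1)^2*(r + 2)*(r)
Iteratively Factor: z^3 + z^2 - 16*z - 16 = (z + 1)*(z^2 - 16) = (z - 4)*(z + 1)*(z + 4)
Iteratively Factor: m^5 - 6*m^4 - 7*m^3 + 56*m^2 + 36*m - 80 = (m + 2)*(m^4 - 8*m^3 + 9*m^2 + 38*m - 40) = (m - 4)*(m + 2)*(m^3 - 4*m^2 - 7*m + 10) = (m - 4)*(m + 2)^2*(m^2 - 6*m + 5) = (m - 4)*(m - 1)*(m + 2)^2*(m - 5)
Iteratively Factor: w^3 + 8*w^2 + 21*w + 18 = (w + 2)*(w^2 + 6*w + 9) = (w + 2)*(w + 3)*(w + 3)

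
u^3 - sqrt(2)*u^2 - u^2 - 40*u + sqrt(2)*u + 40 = (u - 1)*(u - 5*sqrt(2))*(u + 4*sqrt(2))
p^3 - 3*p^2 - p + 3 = (p - 3)*(p - 1)*(p + 1)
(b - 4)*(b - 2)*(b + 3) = b^3 - 3*b^2 - 10*b + 24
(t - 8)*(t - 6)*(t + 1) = t^3 - 13*t^2 + 34*t + 48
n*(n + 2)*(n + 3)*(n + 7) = n^4 + 12*n^3 + 41*n^2 + 42*n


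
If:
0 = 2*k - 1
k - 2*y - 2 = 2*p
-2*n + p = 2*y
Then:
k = 1/2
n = -3*y/2 - 3/8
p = -y - 3/4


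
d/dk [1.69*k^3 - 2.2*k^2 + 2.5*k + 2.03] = 5.07*k^2 - 4.4*k + 2.5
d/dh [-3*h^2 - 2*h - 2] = -6*h - 2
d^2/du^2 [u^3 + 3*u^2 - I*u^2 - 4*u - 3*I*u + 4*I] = 6*u + 6 - 2*I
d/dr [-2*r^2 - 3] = -4*r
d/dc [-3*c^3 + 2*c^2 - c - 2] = -9*c^2 + 4*c - 1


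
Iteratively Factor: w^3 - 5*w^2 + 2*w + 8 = (w - 2)*(w^2 - 3*w - 4) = (w - 2)*(w + 1)*(w - 4)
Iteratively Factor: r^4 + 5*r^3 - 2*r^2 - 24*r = (r - 2)*(r^3 + 7*r^2 + 12*r) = r*(r - 2)*(r^2 + 7*r + 12) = r*(r - 2)*(r + 4)*(r + 3)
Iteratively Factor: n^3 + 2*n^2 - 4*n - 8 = (n - 2)*(n^2 + 4*n + 4) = (n - 2)*(n + 2)*(n + 2)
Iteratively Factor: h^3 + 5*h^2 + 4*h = (h + 1)*(h^2 + 4*h) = h*(h + 1)*(h + 4)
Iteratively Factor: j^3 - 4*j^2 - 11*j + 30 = (j - 2)*(j^2 - 2*j - 15) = (j - 5)*(j - 2)*(j + 3)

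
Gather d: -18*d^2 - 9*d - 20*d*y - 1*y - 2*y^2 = -18*d^2 + d*(-20*y - 9) - 2*y^2 - y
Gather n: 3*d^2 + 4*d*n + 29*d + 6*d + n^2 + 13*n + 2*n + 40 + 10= 3*d^2 + 35*d + n^2 + n*(4*d + 15) + 50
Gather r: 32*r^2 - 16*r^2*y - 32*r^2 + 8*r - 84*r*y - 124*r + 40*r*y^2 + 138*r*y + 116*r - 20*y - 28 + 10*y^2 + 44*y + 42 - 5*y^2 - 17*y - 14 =-16*r^2*y + r*(40*y^2 + 54*y) + 5*y^2 + 7*y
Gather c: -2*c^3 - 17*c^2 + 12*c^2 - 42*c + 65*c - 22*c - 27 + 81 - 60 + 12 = -2*c^3 - 5*c^2 + c + 6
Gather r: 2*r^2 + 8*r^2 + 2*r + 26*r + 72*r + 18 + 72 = 10*r^2 + 100*r + 90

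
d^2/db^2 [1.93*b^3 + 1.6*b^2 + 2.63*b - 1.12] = 11.58*b + 3.2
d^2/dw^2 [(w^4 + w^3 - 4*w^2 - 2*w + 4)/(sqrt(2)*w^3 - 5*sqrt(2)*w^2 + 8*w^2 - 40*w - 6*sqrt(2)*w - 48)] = 4*(-12*sqrt(2)*w^6 + 32*w^6 - 189*w^5 + 180*sqrt(2)*w^5 + 480*sqrt(2)*w^4 + 957*w^4 + 536*sqrt(2)*w^3 + 3951*w^3 + 432*sqrt(2)*w^2 + 4050*w^2 + 372*w + 960*sqrt(2)*w + 384*sqrt(2) + 712)/(sqrt(2)*w^9 - 15*sqrt(2)*w^8 + 24*w^8 - 360*w^7 + 153*sqrt(2)*w^7 - 1385*sqrt(2)*w^6 + 1624*w^6 - 2520*w^5 + 5130*sqrt(2)*w^5 + 6384*w^4 + 4740*sqrt(2)*w^4 - 33048*sqrt(2)*w^3 + 1120*w^3 - 92736*w^2 - 51840*sqrt(2)*w^2 - 138240*w - 20736*sqrt(2)*w - 55296)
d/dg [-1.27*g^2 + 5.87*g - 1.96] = 5.87 - 2.54*g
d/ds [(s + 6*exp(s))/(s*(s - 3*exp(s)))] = (9*s^2*exp(s) - s^2 - 12*s*exp(s) + 18*exp(2*s))/(s^2*(s^2 - 6*s*exp(s) + 9*exp(2*s)))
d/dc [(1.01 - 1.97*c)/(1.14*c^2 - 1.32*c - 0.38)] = (2.2458*c^2 - 2.3028*c + 2.0818)/(1.2996*c^4 - 3.0096*c^3 + 0.876*c^2 + 1.0032*c + 0.1444)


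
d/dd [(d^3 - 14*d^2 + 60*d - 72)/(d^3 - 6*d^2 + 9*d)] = 2*(4*d^3 - 39*d^2 + 108*d - 108)/(d^2*(d^3 - 9*d^2 + 27*d - 27))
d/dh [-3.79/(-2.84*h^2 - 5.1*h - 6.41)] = (-21.5272*h - 19.329)/(2.84*h^2 + 5.1*h + 6.41)^2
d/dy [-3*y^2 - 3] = -6*y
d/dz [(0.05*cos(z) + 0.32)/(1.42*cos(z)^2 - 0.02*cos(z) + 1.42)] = (0.071*cos(z)^2 + 0.9088*cos(z) - 0.0774)*sin(z)/(2.0164*cos(z)^4 - 0.0568*cos(z)^3 + 4.0332*cos(z)^2 - 0.0568*cos(z) + 2.0164)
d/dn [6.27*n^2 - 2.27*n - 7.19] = 12.54*n - 2.27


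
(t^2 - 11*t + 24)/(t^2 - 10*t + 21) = (t - 8)/(t - 7)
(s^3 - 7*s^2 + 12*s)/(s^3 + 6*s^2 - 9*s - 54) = s*(s - 4)/(s^2 + 9*s + 18)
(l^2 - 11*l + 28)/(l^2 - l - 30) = (-l^2 + 11*l - 28)/(-l^2 + l + 30)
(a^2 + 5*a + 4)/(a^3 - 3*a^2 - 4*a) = (a + 4)/(a*(a - 4))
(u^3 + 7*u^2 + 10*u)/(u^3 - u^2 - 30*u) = (u + 2)/(u - 6)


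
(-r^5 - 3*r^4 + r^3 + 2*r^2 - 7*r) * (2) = -2*r^5 - 6*r^4 + 2*r^3 + 4*r^2 - 14*r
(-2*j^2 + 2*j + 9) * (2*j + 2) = -4*j^3 + 22*j + 18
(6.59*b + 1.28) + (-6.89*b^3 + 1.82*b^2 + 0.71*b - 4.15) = -6.89*b^3 + 1.82*b^2 + 7.3*b - 2.87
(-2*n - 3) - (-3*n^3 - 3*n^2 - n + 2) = 3*n^3 + 3*n^2 - n - 5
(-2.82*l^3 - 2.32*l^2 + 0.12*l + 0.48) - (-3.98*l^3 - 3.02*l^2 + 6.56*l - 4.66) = 1.16*l^3 + 0.7*l^2 - 6.44*l + 5.14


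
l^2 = l^2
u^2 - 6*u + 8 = (u - 4)*(u - 2)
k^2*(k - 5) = k^3 - 5*k^2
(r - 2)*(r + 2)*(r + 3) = r^3 + 3*r^2 - 4*r - 12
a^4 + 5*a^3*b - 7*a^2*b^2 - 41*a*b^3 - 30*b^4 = (a - 3*b)*(a + b)*(a + 2*b)*(a + 5*b)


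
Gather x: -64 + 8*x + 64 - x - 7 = 7*x - 7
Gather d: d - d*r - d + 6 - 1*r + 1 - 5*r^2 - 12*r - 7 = -d*r - 5*r^2 - 13*r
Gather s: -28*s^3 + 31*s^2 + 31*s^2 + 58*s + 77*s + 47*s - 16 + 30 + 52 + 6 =-28*s^3 + 62*s^2 + 182*s + 72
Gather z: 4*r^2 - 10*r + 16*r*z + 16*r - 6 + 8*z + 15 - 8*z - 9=4*r^2 + 16*r*z + 6*r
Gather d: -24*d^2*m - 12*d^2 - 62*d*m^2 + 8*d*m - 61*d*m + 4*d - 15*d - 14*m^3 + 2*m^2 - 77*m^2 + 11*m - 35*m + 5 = d^2*(-24*m - 12) + d*(-62*m^2 - 53*m - 11) - 14*m^3 - 75*m^2 - 24*m + 5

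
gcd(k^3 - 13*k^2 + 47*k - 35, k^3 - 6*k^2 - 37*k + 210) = k^2 - 12*k + 35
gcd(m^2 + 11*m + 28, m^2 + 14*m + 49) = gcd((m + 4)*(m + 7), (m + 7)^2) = m + 7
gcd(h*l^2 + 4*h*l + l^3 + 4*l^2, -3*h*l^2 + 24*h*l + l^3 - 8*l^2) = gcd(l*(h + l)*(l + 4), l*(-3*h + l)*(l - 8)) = l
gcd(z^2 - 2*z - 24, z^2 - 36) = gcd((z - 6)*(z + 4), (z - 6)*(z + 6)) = z - 6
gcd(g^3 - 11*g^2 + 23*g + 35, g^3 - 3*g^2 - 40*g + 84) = g - 7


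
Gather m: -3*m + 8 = 8 - 3*m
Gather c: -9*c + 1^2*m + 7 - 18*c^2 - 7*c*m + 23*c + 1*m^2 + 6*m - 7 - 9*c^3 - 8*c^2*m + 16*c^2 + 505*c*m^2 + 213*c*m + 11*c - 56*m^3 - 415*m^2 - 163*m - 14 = -9*c^3 + c^2*(-8*m - 2) + c*(505*m^2 + 206*m + 25) - 56*m^3 - 414*m^2 - 156*m - 14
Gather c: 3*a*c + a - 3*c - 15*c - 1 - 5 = a + c*(3*a - 18) - 6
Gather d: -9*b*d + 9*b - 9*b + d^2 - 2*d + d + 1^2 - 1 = d^2 + d*(-9*b - 1)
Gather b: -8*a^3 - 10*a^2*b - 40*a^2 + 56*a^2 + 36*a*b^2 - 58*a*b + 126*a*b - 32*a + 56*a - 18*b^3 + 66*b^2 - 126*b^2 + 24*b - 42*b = -8*a^3 + 16*a^2 + 24*a - 18*b^3 + b^2*(36*a - 60) + b*(-10*a^2 + 68*a - 18)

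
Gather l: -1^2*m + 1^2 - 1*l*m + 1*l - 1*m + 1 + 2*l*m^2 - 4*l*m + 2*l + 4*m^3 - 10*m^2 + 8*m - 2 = l*(2*m^2 - 5*m + 3) + 4*m^3 - 10*m^2 + 6*m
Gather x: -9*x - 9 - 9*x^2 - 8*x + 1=-9*x^2 - 17*x - 8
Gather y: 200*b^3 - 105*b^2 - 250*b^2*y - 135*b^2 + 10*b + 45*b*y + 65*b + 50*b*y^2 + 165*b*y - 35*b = 200*b^3 - 240*b^2 + 50*b*y^2 + 40*b + y*(-250*b^2 + 210*b)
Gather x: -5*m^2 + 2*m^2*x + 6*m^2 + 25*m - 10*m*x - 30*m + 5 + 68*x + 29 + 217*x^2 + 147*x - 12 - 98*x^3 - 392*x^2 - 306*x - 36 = m^2 - 5*m - 98*x^3 - 175*x^2 + x*(2*m^2 - 10*m - 91) - 14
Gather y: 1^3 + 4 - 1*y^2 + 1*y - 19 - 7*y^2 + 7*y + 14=-8*y^2 + 8*y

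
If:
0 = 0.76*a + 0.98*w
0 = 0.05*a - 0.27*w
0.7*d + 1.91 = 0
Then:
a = 0.00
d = -2.73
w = 0.00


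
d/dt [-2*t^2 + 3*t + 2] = 3 - 4*t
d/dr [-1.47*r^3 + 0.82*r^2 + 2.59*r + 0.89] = -4.41*r^2 + 1.64*r + 2.59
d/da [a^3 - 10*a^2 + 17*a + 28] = 3*a^2 - 20*a + 17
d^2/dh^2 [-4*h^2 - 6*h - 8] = -8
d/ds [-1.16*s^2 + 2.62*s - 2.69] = 2.62 - 2.32*s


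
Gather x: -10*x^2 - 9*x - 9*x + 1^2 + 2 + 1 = -10*x^2 - 18*x + 4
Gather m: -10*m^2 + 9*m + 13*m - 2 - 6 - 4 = -10*m^2 + 22*m - 12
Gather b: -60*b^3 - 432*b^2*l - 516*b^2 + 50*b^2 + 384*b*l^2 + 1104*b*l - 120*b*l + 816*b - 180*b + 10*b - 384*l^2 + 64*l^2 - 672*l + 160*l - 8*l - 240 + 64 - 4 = -60*b^3 + b^2*(-432*l - 466) + b*(384*l^2 + 984*l + 646) - 320*l^2 - 520*l - 180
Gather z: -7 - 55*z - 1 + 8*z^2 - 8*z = 8*z^2 - 63*z - 8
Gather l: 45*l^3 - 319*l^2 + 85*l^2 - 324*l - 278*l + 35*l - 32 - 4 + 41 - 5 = 45*l^3 - 234*l^2 - 567*l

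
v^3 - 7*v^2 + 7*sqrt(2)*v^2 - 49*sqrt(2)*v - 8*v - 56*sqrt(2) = (v - 8)*(v + 1)*(v + 7*sqrt(2))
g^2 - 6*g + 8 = (g - 4)*(g - 2)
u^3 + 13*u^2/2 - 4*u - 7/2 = (u - 1)*(u + 1/2)*(u + 7)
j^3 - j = j*(j - 1)*(j + 1)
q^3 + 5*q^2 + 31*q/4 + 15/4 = (q + 1)*(q + 3/2)*(q + 5/2)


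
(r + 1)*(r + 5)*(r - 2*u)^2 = r^4 - 4*r^3*u + 6*r^3 + 4*r^2*u^2 - 24*r^2*u + 5*r^2 + 24*r*u^2 - 20*r*u + 20*u^2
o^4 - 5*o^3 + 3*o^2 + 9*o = o*(o - 3)^2*(o + 1)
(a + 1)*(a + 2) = a^2 + 3*a + 2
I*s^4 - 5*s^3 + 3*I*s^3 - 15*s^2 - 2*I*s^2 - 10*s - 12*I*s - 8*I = (s + 2)*(s + I)*(s + 4*I)*(I*s + I)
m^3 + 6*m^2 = m^2*(m + 6)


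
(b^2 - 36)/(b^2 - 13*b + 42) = (b + 6)/(b - 7)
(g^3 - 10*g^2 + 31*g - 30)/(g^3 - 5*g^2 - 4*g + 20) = (g - 3)/(g + 2)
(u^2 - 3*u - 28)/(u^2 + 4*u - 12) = (u^2 - 3*u - 28)/(u^2 + 4*u - 12)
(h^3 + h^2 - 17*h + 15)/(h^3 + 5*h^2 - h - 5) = (h - 3)/(h + 1)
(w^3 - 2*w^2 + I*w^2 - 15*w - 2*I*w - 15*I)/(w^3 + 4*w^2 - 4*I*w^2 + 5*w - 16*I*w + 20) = (w^2 - 2*w - 15)/(w^2 + w*(4 - 5*I) - 20*I)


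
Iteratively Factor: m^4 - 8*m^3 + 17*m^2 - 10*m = (m)*(m^3 - 8*m^2 + 17*m - 10) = m*(m - 2)*(m^2 - 6*m + 5) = m*(m - 5)*(m - 2)*(m - 1)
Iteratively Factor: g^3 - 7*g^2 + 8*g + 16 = (g + 1)*(g^2 - 8*g + 16) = (g - 4)*(g + 1)*(g - 4)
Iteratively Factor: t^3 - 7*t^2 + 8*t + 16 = (t + 1)*(t^2 - 8*t + 16) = (t - 4)*(t + 1)*(t - 4)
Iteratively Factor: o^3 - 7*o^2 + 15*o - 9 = (o - 3)*(o^2 - 4*o + 3) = (o - 3)*(o - 1)*(o - 3)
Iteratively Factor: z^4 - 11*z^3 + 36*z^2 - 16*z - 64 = (z - 4)*(z^3 - 7*z^2 + 8*z + 16) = (z - 4)*(z + 1)*(z^2 - 8*z + 16) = (z - 4)^2*(z + 1)*(z - 4)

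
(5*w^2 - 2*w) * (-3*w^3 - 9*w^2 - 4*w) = -15*w^5 - 39*w^4 - 2*w^3 + 8*w^2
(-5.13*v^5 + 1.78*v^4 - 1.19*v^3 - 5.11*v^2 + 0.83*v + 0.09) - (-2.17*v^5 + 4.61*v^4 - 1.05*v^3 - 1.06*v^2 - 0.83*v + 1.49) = -2.96*v^5 - 2.83*v^4 - 0.14*v^3 - 4.05*v^2 + 1.66*v - 1.4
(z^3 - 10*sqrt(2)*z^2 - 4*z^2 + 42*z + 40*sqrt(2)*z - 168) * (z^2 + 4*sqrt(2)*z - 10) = z^5 - 6*sqrt(2)*z^4 - 4*z^4 - 48*z^3 + 24*sqrt(2)*z^3 + 192*z^2 + 268*sqrt(2)*z^2 - 1072*sqrt(2)*z - 420*z + 1680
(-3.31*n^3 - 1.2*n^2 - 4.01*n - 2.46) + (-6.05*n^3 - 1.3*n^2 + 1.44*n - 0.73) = -9.36*n^3 - 2.5*n^2 - 2.57*n - 3.19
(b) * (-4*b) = -4*b^2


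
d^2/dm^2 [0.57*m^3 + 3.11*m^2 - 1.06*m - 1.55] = 3.42*m + 6.22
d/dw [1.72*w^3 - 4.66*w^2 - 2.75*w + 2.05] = 5.16*w^2 - 9.32*w - 2.75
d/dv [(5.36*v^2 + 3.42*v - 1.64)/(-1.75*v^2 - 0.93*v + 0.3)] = (1.0002*v^2 - 2.524*v - 0.4992)/(3.0625*v^4 + 3.255*v^3 - 0.1851*v^2 - 0.558*v + 0.09)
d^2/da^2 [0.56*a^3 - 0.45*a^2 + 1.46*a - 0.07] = 3.36*a - 0.9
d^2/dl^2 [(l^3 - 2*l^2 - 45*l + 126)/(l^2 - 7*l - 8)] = 4*(-l^3 + 249*l^2 - 1767*l + 4787)/(l^6 - 21*l^5 + 123*l^4 - 7*l^3 - 984*l^2 - 1344*l - 512)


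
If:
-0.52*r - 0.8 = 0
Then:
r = -1.54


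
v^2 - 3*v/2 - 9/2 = (v - 3)*(v + 3/2)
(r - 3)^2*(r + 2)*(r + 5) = r^4 + r^3 - 23*r^2 + 3*r + 90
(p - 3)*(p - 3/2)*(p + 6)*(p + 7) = p^4 + 17*p^3/2 - 12*p^2 - 261*p/2 + 189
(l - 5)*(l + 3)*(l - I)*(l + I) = l^4 - 2*l^3 - 14*l^2 - 2*l - 15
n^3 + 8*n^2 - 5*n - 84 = (n - 3)*(n + 4)*(n + 7)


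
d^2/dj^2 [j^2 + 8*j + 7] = 2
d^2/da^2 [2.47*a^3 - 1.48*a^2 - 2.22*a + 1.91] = 14.82*a - 2.96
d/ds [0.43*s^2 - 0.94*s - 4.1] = 0.86*s - 0.94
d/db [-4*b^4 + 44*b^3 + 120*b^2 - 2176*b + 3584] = -16*b^3 + 132*b^2 + 240*b - 2176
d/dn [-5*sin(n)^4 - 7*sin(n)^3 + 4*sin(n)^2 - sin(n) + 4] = (-20*sin(n)^3 - 21*sin(n)^2 + 8*sin(n) - 1)*cos(n)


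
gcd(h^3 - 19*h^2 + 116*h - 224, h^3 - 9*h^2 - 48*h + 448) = h - 8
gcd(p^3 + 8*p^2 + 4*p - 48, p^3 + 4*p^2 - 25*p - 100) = p + 4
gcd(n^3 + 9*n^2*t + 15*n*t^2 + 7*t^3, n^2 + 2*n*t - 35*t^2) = n + 7*t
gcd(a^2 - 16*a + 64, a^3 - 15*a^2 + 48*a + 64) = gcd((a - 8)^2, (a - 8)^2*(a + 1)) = a^2 - 16*a + 64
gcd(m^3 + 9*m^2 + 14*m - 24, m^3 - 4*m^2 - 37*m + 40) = m - 1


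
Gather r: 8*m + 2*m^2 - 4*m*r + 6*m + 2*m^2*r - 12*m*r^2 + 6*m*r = 2*m^2 - 12*m*r^2 + 14*m + r*(2*m^2 + 2*m)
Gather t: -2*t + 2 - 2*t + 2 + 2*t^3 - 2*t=2*t^3 - 6*t + 4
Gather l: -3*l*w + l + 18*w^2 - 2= l*(1 - 3*w) + 18*w^2 - 2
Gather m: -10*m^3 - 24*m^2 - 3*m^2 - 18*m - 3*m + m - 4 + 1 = -10*m^3 - 27*m^2 - 20*m - 3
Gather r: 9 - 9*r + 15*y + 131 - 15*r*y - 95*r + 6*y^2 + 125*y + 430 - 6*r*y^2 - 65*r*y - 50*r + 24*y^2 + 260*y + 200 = r*(-6*y^2 - 80*y - 154) + 30*y^2 + 400*y + 770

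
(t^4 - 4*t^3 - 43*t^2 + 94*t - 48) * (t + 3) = t^5 - t^4 - 55*t^3 - 35*t^2 + 234*t - 144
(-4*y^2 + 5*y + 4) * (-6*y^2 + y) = 24*y^4 - 34*y^3 - 19*y^2 + 4*y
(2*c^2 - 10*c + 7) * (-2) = -4*c^2 + 20*c - 14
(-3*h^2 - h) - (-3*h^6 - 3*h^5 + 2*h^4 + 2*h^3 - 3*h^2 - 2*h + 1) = 3*h^6 + 3*h^5 - 2*h^4 - 2*h^3 + h - 1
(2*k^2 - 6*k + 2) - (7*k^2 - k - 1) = -5*k^2 - 5*k + 3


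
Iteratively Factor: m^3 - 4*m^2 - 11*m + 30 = (m - 5)*(m^2 + m - 6) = (m - 5)*(m - 2)*(m + 3)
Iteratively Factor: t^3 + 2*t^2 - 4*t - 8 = (t + 2)*(t^2 - 4) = (t + 2)^2*(t - 2)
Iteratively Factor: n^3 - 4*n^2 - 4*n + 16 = (n - 2)*(n^2 - 2*n - 8) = (n - 4)*(n - 2)*(n + 2)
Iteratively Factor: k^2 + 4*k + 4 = (k + 2)*(k + 2)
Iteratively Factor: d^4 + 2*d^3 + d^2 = (d + 1)*(d^3 + d^2) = (d + 1)^2*(d^2) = d*(d + 1)^2*(d)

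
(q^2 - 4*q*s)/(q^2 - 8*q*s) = (q - 4*s)/(q - 8*s)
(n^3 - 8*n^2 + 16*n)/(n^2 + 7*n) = (n^2 - 8*n + 16)/(n + 7)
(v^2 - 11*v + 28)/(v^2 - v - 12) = (v - 7)/(v + 3)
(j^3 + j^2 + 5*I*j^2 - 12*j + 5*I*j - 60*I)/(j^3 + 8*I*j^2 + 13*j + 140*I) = (j^2 + j - 12)/(j^2 + 3*I*j + 28)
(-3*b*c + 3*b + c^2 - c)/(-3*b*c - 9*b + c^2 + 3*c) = (c - 1)/(c + 3)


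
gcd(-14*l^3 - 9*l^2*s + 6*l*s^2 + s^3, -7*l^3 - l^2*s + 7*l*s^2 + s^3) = 7*l^2 + 8*l*s + s^2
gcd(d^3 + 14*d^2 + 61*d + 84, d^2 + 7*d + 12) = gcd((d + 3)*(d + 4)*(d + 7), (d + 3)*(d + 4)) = d^2 + 7*d + 12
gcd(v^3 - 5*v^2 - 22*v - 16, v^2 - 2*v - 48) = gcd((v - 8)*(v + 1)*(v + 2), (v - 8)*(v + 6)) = v - 8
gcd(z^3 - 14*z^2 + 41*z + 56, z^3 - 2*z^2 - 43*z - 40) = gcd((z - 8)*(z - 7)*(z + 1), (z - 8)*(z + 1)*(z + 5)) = z^2 - 7*z - 8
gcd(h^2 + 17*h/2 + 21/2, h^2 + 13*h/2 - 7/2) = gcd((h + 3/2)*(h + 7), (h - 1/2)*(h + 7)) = h + 7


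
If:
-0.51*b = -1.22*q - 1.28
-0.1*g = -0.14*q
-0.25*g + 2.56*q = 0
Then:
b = 2.51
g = 0.00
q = 0.00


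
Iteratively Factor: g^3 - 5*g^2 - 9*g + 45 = (g + 3)*(g^2 - 8*g + 15) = (g - 3)*(g + 3)*(g - 5)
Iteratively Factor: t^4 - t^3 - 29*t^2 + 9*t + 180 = (t + 3)*(t^3 - 4*t^2 - 17*t + 60) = (t - 3)*(t + 3)*(t^2 - t - 20) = (t - 5)*(t - 3)*(t + 3)*(t + 4)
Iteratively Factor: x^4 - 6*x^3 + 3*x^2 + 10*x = (x - 5)*(x^3 - x^2 - 2*x) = (x - 5)*(x - 2)*(x^2 + x) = (x - 5)*(x - 2)*(x + 1)*(x)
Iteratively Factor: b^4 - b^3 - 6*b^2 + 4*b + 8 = (b - 2)*(b^3 + b^2 - 4*b - 4) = (b - 2)^2*(b^2 + 3*b + 2) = (b - 2)^2*(b + 2)*(b + 1)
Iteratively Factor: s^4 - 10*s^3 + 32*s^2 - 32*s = (s)*(s^3 - 10*s^2 + 32*s - 32) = s*(s - 4)*(s^2 - 6*s + 8) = s*(s - 4)*(s - 2)*(s - 4)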